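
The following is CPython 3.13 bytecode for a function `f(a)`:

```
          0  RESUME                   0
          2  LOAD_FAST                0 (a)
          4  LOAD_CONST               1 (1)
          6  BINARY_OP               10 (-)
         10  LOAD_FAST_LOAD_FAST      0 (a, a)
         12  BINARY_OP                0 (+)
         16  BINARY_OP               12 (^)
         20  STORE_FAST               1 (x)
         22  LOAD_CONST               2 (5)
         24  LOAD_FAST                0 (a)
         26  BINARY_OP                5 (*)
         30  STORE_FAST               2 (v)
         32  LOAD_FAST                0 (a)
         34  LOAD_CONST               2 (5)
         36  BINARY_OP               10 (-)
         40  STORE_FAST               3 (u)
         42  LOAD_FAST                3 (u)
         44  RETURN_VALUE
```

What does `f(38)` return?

LOAD_FAST a → push 38. Stack: [38]
LOAD_CONST → push 1. Stack: [38, 1]
BINARY_OP - → 38 - 1 = 37. Stack: [37]
LOAD_FAST_LOAD_FAST a,a → push 38,38. Stack: [37, 38, 38]
BINARY_OP + → 38 + 38 = 76. Stack: [37, 76]
BINARY_OP ^ → 37 ^ 76 = 105. Stack: [105]
STORE_FAST x → x=105. Stack: []
LOAD_CONST → push 5. Stack: [5]
LOAD_FAST a → push 38. Stack: [5, 38]
BINARY_OP * → 5 * 38 = 190. Stack: [190]
STORE_FAST v → v=190. Stack: []
LOAD_FAST a → push 38. Stack: [38]
LOAD_CONST → push 5. Stack: [38, 5]
BINARY_OP - → 38 - 5 = 33. Stack: [33]
STORE_FAST u → u=33. Stack: []
LOAD_FAST u → push 33. Stack: [33]
RETURN_VALUE → return 33.

33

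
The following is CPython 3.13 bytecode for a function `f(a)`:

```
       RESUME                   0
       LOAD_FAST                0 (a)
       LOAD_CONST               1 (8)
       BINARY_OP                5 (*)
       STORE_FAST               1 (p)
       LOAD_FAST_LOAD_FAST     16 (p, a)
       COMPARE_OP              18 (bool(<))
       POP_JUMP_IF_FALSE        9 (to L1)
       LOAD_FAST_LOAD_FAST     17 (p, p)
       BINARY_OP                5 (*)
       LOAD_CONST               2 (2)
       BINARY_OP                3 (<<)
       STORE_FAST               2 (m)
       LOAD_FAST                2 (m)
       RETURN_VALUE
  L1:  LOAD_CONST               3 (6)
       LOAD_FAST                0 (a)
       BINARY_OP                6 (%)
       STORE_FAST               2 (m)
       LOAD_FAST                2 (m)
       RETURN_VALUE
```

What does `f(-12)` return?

LOAD_FAST a → push -12. Stack: [-12]
LOAD_CONST → push 8. Stack: [-12, 8]
BINARY_OP * → -12 * 8 = -96. Stack: [-96]
STORE_FAST p → p=-96. Stack: []
LOAD_FAST_LOAD_FAST p,a → push -96,-12. Stack: [-96, -12]
COMPARE_OP bool(<) → -96 vs -12 = True. Stack: [True]
POP_JUMP_IF_FALSE → pop True; no jump. Stack: []
LOAD_FAST_LOAD_FAST p,p → push -96,-96. Stack: [-96, -96]
BINARY_OP * → -96 * -96 = 9216. Stack: [9216]
LOAD_CONST → push 2. Stack: [9216, 2]
BINARY_OP << → 9216 << 2 = 36864. Stack: [36864]
STORE_FAST m → m=36864. Stack: []
LOAD_FAST m → push 36864. Stack: [36864]
RETURN_VALUE → return 36864.

36864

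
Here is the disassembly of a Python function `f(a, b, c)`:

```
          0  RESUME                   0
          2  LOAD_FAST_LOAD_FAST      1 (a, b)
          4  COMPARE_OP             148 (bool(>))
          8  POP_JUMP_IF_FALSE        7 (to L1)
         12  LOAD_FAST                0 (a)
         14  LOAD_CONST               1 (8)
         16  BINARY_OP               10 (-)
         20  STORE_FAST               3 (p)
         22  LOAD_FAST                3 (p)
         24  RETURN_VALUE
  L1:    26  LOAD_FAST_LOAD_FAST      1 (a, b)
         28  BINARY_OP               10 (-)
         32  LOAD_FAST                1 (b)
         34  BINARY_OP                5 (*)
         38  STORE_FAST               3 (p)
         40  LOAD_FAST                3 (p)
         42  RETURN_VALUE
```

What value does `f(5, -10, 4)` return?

-3

LOAD_FAST_LOAD_FAST a,b → push 5,-10. Stack: [5, -10]
COMPARE_OP bool(>) → 5 vs -10 = True. Stack: [True]
POP_JUMP_IF_FALSE → pop True; no jump. Stack: []
LOAD_FAST a → push 5. Stack: [5]
LOAD_CONST → push 8. Stack: [5, 8]
BINARY_OP - → 5 - 8 = -3. Stack: [-3]
STORE_FAST p → p=-3. Stack: []
LOAD_FAST p → push -3. Stack: [-3]
RETURN_VALUE → return -3.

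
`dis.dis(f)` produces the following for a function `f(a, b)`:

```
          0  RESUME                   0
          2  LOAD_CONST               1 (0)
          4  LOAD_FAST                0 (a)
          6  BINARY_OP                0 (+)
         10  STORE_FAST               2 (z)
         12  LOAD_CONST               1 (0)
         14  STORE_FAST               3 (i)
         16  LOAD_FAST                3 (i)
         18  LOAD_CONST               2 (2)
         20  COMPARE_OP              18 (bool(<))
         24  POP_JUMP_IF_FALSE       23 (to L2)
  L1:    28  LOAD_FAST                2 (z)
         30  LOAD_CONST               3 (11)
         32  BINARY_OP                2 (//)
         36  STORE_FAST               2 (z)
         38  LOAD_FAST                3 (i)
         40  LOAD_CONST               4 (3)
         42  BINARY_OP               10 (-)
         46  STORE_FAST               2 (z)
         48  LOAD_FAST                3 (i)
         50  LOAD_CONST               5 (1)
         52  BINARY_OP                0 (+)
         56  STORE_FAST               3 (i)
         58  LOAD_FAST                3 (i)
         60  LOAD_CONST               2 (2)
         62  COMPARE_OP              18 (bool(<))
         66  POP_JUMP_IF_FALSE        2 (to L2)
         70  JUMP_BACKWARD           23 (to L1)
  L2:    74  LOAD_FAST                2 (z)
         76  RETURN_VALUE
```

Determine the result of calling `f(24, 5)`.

-2

LOAD_CONST → push 0. Stack: [0]
LOAD_FAST a → push 24. Stack: [0, 24]
BINARY_OP + → 0 + 24 = 24. Stack: [24]
STORE_FAST z → z=24. Stack: []
LOAD_CONST → push 0. Stack: [0]
STORE_FAST i → i=0. Stack: []
LOAD_FAST i → push 0. Stack: [0]
LOAD_CONST → push 2. Stack: [0, 2]
COMPARE_OP bool(<) → 0 vs 2 = True. Stack: [True]
POP_JUMP_IF_FALSE → pop True; no jump. Stack: []
LOAD_FAST z → push 24. Stack: [24]
LOAD_CONST → push 11. Stack: [24, 11]
BINARY_OP // → 24 // 11 = 2. Stack: [2]
STORE_FAST z → z=2. Stack: []
LOAD_FAST i → push 0. Stack: [0]
LOAD_CONST → push 3. Stack: [0, 3]
BINARY_OP - → 0 - 3 = -3. Stack: [-3]
STORE_FAST z → z=-3. Stack: []
LOAD_FAST i → push 0. Stack: [0]
LOAD_CONST → push 1. Stack: [0, 1]
BINARY_OP + → 0 + 1 = 1. Stack: [1]
STORE_FAST i → i=1. Stack: []
LOAD_FAST i → push 1. Stack: [1]
LOAD_CONST → push 2. Stack: [1, 2]
COMPARE_OP bool(<) → 1 vs 2 = True. Stack: [True]
POP_JUMP_IF_FALSE → pop True; no jump. Stack: []
LOAD_FAST z → push -3. Stack: [-3]
LOAD_CONST → push 11. Stack: [-3, 11]
BINARY_OP // → -3 // 11 = -1. Stack: [-1]
STORE_FAST z → z=-1. Stack: []
LOAD_FAST i → push 1. Stack: [1]
LOAD_CONST → push 3. Stack: [1, 3]
BINARY_OP - → 1 - 3 = -2. Stack: [-2]
STORE_FAST z → z=-2. Stack: []
LOAD_FAST i → push 1. Stack: [1]
LOAD_CONST → push 1. Stack: [1, 1]
BINARY_OP + → 1 + 1 = 2. Stack: [2]
STORE_FAST i → i=2. Stack: []
LOAD_FAST i → push 2. Stack: [2]
LOAD_CONST → push 2. Stack: [2, 2]
COMPARE_OP bool(<) → 2 vs 2 = False. Stack: [False]
POP_JUMP_IF_FALSE → pop False; jump. Stack: []
LOAD_FAST z → push -2. Stack: [-2]
RETURN_VALUE → return -2.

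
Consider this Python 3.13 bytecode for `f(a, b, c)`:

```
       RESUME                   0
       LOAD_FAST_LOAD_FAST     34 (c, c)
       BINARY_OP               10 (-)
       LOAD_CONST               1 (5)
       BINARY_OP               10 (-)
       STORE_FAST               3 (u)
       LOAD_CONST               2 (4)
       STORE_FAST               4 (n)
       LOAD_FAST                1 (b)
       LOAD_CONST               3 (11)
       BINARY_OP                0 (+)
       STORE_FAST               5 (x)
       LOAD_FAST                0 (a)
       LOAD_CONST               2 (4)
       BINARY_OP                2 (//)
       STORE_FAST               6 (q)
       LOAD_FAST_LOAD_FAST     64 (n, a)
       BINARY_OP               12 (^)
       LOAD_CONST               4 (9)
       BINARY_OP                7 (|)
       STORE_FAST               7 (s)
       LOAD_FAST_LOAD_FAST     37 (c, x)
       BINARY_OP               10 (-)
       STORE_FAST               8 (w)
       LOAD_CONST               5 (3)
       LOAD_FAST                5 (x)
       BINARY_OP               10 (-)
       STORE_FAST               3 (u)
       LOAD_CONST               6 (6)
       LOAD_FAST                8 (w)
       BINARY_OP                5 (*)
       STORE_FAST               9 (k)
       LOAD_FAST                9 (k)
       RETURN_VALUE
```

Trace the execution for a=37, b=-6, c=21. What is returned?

LOAD_FAST_LOAD_FAST c,c → push 21,21. Stack: [21, 21]
BINARY_OP - → 21 - 21 = 0. Stack: [0]
LOAD_CONST → push 5. Stack: [0, 5]
BINARY_OP - → 0 - 5 = -5. Stack: [-5]
STORE_FAST u → u=-5. Stack: []
LOAD_CONST → push 4. Stack: [4]
STORE_FAST n → n=4. Stack: []
LOAD_FAST b → push -6. Stack: [-6]
LOAD_CONST → push 11. Stack: [-6, 11]
BINARY_OP + → -6 + 11 = 5. Stack: [5]
STORE_FAST x → x=5. Stack: []
LOAD_FAST a → push 37. Stack: [37]
LOAD_CONST → push 4. Stack: [37, 4]
BINARY_OP // → 37 // 4 = 9. Stack: [9]
STORE_FAST q → q=9. Stack: []
LOAD_FAST_LOAD_FAST n,a → push 4,37. Stack: [4, 37]
BINARY_OP ^ → 4 ^ 37 = 33. Stack: [33]
LOAD_CONST → push 9. Stack: [33, 9]
BINARY_OP | → 33 | 9 = 41. Stack: [41]
STORE_FAST s → s=41. Stack: []
LOAD_FAST_LOAD_FAST c,x → push 21,5. Stack: [21, 5]
BINARY_OP - → 21 - 5 = 16. Stack: [16]
STORE_FAST w → w=16. Stack: []
LOAD_CONST → push 3. Stack: [3]
LOAD_FAST x → push 5. Stack: [3, 5]
BINARY_OP - → 3 - 5 = -2. Stack: [-2]
STORE_FAST u → u=-2. Stack: []
LOAD_CONST → push 6. Stack: [6]
LOAD_FAST w → push 16. Stack: [6, 16]
BINARY_OP * → 6 * 16 = 96. Stack: [96]
STORE_FAST k → k=96. Stack: []
LOAD_FAST k → push 96. Stack: [96]
RETURN_VALUE → return 96.

96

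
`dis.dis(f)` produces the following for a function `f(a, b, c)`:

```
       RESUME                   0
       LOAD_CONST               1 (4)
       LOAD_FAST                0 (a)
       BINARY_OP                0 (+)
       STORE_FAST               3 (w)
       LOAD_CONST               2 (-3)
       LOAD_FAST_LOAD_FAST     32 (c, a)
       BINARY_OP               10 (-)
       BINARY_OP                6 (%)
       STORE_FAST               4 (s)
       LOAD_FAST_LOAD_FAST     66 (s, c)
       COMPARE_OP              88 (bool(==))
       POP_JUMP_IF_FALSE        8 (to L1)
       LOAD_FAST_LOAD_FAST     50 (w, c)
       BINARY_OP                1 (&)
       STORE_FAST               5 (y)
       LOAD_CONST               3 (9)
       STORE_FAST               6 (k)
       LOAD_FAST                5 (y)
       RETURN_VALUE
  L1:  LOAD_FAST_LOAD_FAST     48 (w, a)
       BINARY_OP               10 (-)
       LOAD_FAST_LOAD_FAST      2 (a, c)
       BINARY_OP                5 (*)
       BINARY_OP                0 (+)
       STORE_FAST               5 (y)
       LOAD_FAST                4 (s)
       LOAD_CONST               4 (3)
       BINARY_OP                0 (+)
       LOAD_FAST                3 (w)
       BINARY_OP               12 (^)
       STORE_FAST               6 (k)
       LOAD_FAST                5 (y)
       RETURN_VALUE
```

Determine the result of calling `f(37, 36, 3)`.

LOAD_CONST → push 4. Stack: [4]
LOAD_FAST a → push 37. Stack: [4, 37]
BINARY_OP + → 4 + 37 = 41. Stack: [41]
STORE_FAST w → w=41. Stack: []
LOAD_CONST → push -3. Stack: [-3]
LOAD_FAST_LOAD_FAST c,a → push 3,37. Stack: [-3, 3, 37]
BINARY_OP - → 3 - 37 = -34. Stack: [-3, -34]
BINARY_OP % → -3 % -34 = -3. Stack: [-3]
STORE_FAST s → s=-3. Stack: []
LOAD_FAST_LOAD_FAST s,c → push -3,3. Stack: [-3, 3]
COMPARE_OP bool(==) → -3 vs 3 = False. Stack: [False]
POP_JUMP_IF_FALSE → pop False; jump. Stack: []
LOAD_FAST_LOAD_FAST w,a → push 41,37. Stack: [41, 37]
BINARY_OP - → 41 - 37 = 4. Stack: [4]
LOAD_FAST_LOAD_FAST a,c → push 37,3. Stack: [4, 37, 3]
BINARY_OP * → 37 * 3 = 111. Stack: [4, 111]
BINARY_OP + → 4 + 111 = 115. Stack: [115]
STORE_FAST y → y=115. Stack: []
LOAD_FAST s → push -3. Stack: [-3]
LOAD_CONST → push 3. Stack: [-3, 3]
BINARY_OP + → -3 + 3 = 0. Stack: [0]
LOAD_FAST w → push 41. Stack: [0, 41]
BINARY_OP ^ → 0 ^ 41 = 41. Stack: [41]
STORE_FAST k → k=41. Stack: []
LOAD_FAST y → push 115. Stack: [115]
RETURN_VALUE → return 115.

115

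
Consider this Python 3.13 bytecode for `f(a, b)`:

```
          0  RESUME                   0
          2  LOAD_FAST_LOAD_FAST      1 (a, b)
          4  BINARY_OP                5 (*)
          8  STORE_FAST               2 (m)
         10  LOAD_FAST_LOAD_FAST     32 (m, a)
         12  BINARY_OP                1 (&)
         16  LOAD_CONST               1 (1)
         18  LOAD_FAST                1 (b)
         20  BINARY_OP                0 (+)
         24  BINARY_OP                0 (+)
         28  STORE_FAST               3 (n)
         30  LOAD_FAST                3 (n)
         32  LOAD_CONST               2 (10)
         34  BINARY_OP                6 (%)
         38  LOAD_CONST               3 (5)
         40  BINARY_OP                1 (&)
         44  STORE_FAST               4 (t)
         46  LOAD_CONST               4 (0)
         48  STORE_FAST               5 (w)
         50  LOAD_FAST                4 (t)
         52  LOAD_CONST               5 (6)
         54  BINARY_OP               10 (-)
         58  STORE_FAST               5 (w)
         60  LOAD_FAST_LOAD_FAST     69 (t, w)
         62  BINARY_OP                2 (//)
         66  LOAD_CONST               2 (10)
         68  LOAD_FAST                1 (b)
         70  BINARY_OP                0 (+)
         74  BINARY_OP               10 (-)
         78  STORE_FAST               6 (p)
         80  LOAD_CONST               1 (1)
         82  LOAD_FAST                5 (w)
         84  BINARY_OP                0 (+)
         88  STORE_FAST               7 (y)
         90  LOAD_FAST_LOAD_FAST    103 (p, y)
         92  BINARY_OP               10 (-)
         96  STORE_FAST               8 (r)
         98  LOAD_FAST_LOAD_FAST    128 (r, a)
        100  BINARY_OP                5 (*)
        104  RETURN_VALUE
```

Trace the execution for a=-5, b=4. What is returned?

LOAD_FAST_LOAD_FAST a,b → push -5,4. Stack: [-5, 4]
BINARY_OP * → -5 * 4 = -20. Stack: [-20]
STORE_FAST m → m=-20. Stack: []
LOAD_FAST_LOAD_FAST m,a → push -20,-5. Stack: [-20, -5]
BINARY_OP & → -20 & -5 = -24. Stack: [-24]
LOAD_CONST → push 1. Stack: [-24, 1]
LOAD_FAST b → push 4. Stack: [-24, 1, 4]
BINARY_OP + → 1 + 4 = 5. Stack: [-24, 5]
BINARY_OP + → -24 + 5 = -19. Stack: [-19]
STORE_FAST n → n=-19. Stack: []
LOAD_FAST n → push -19. Stack: [-19]
LOAD_CONST → push 10. Stack: [-19, 10]
BINARY_OP % → -19 % 10 = 1. Stack: [1]
LOAD_CONST → push 5. Stack: [1, 5]
BINARY_OP & → 1 & 5 = 1. Stack: [1]
STORE_FAST t → t=1. Stack: []
LOAD_CONST → push 0. Stack: [0]
STORE_FAST w → w=0. Stack: []
LOAD_FAST t → push 1. Stack: [1]
LOAD_CONST → push 6. Stack: [1, 6]
BINARY_OP - → 1 - 6 = -5. Stack: [-5]
STORE_FAST w → w=-5. Stack: []
LOAD_FAST_LOAD_FAST t,w → push 1,-5. Stack: [1, -5]
BINARY_OP // → 1 // -5 = -1. Stack: [-1]
LOAD_CONST → push 10. Stack: [-1, 10]
LOAD_FAST b → push 4. Stack: [-1, 10, 4]
BINARY_OP + → 10 + 4 = 14. Stack: [-1, 14]
BINARY_OP - → -1 - 14 = -15. Stack: [-15]
STORE_FAST p → p=-15. Stack: []
LOAD_CONST → push 1. Stack: [1]
LOAD_FAST w → push -5. Stack: [1, -5]
BINARY_OP + → 1 + -5 = -4. Stack: [-4]
STORE_FAST y → y=-4. Stack: []
LOAD_FAST_LOAD_FAST p,y → push -15,-4. Stack: [-15, -4]
BINARY_OP - → -15 - -4 = -11. Stack: [-11]
STORE_FAST r → r=-11. Stack: []
LOAD_FAST_LOAD_FAST r,a → push -11,-5. Stack: [-11, -5]
BINARY_OP * → -11 * -5 = 55. Stack: [55]
RETURN_VALUE → return 55.

55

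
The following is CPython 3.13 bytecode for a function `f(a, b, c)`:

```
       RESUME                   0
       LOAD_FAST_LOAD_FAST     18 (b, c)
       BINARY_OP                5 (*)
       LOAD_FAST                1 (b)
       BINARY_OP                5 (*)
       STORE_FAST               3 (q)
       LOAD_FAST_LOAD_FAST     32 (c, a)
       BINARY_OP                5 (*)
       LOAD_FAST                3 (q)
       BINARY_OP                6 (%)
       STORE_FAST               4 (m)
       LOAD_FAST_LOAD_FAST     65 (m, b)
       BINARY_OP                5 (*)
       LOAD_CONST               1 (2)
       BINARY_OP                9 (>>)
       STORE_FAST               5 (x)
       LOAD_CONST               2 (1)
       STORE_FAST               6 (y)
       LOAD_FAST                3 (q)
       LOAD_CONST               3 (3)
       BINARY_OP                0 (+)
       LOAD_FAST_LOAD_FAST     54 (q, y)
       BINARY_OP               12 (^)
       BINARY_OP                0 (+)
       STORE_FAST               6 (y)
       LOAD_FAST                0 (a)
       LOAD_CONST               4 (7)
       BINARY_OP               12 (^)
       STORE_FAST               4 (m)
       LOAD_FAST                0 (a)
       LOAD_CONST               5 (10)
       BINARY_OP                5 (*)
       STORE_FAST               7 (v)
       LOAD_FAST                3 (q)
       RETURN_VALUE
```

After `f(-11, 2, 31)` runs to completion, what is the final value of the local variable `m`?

-14

LOAD_FAST_LOAD_FAST b,c → push 2,31. Stack: [2, 31]
BINARY_OP * → 2 * 31 = 62. Stack: [62]
LOAD_FAST b → push 2. Stack: [62, 2]
BINARY_OP * → 62 * 2 = 124. Stack: [124]
STORE_FAST q → q=124. Stack: []
LOAD_FAST_LOAD_FAST c,a → push 31,-11. Stack: [31, -11]
BINARY_OP * → 31 * -11 = -341. Stack: [-341]
LOAD_FAST q → push 124. Stack: [-341, 124]
BINARY_OP % → -341 % 124 = 31. Stack: [31]
STORE_FAST m → m=31. Stack: []
LOAD_FAST_LOAD_FAST m,b → push 31,2. Stack: [31, 2]
BINARY_OP * → 31 * 2 = 62. Stack: [62]
LOAD_CONST → push 2. Stack: [62, 2]
BINARY_OP >> → 62 >> 2 = 15. Stack: [15]
STORE_FAST x → x=15. Stack: []
LOAD_CONST → push 1. Stack: [1]
STORE_FAST y → y=1. Stack: []
LOAD_FAST q → push 124. Stack: [124]
LOAD_CONST → push 3. Stack: [124, 3]
BINARY_OP + → 124 + 3 = 127. Stack: [127]
LOAD_FAST_LOAD_FAST q,y → push 124,1. Stack: [127, 124, 1]
BINARY_OP ^ → 124 ^ 1 = 125. Stack: [127, 125]
BINARY_OP + → 127 + 125 = 252. Stack: [252]
STORE_FAST y → y=252. Stack: []
LOAD_FAST a → push -11. Stack: [-11]
LOAD_CONST → push 7. Stack: [-11, 7]
BINARY_OP ^ → -11 ^ 7 = -14. Stack: [-14]
STORE_FAST m → m=-14. Stack: []
LOAD_FAST a → push -11. Stack: [-11]
LOAD_CONST → push 10. Stack: [-11, 10]
BINARY_OP * → -11 * 10 = -110. Stack: [-110]
STORE_FAST v → v=-110. Stack: []
LOAD_FAST q → push 124. Stack: [124]
RETURN_VALUE → return 124.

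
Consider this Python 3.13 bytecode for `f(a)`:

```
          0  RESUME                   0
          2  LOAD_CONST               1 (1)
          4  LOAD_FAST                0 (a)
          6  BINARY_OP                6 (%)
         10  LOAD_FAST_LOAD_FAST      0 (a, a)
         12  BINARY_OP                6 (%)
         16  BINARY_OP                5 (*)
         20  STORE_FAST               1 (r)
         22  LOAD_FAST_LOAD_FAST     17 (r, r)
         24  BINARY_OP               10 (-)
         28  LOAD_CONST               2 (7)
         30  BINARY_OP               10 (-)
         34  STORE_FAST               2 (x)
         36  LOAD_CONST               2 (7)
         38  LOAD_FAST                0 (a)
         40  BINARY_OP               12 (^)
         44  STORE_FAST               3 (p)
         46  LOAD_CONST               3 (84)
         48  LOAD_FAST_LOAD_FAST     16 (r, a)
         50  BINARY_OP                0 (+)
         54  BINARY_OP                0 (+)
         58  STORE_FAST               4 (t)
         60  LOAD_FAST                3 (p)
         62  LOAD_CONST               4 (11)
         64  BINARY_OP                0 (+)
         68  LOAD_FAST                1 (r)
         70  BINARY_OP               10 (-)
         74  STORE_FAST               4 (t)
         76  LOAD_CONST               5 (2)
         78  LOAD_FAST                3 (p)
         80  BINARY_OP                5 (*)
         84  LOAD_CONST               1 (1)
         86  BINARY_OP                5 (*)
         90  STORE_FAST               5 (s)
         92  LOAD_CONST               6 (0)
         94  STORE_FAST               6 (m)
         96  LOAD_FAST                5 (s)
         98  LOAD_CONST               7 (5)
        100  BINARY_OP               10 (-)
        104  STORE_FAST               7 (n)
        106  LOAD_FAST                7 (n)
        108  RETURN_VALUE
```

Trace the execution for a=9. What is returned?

LOAD_CONST → push 1. Stack: [1]
LOAD_FAST a → push 9. Stack: [1, 9]
BINARY_OP % → 1 % 9 = 1. Stack: [1]
LOAD_FAST_LOAD_FAST a,a → push 9,9. Stack: [1, 9, 9]
BINARY_OP % → 9 % 9 = 0. Stack: [1, 0]
BINARY_OP * → 1 * 0 = 0. Stack: [0]
STORE_FAST r → r=0. Stack: []
LOAD_FAST_LOAD_FAST r,r → push 0,0. Stack: [0, 0]
BINARY_OP - → 0 - 0 = 0. Stack: [0]
LOAD_CONST → push 7. Stack: [0, 7]
BINARY_OP - → 0 - 7 = -7. Stack: [-7]
STORE_FAST x → x=-7. Stack: []
LOAD_CONST → push 7. Stack: [7]
LOAD_FAST a → push 9. Stack: [7, 9]
BINARY_OP ^ → 7 ^ 9 = 14. Stack: [14]
STORE_FAST p → p=14. Stack: []
LOAD_CONST → push 84. Stack: [84]
LOAD_FAST_LOAD_FAST r,a → push 0,9. Stack: [84, 0, 9]
BINARY_OP + → 0 + 9 = 9. Stack: [84, 9]
BINARY_OP + → 84 + 9 = 93. Stack: [93]
STORE_FAST t → t=93. Stack: []
LOAD_FAST p → push 14. Stack: [14]
LOAD_CONST → push 11. Stack: [14, 11]
BINARY_OP + → 14 + 11 = 25. Stack: [25]
LOAD_FAST r → push 0. Stack: [25, 0]
BINARY_OP - → 25 - 0 = 25. Stack: [25]
STORE_FAST t → t=25. Stack: []
LOAD_CONST → push 2. Stack: [2]
LOAD_FAST p → push 14. Stack: [2, 14]
BINARY_OP * → 2 * 14 = 28. Stack: [28]
LOAD_CONST → push 1. Stack: [28, 1]
BINARY_OP * → 28 * 1 = 28. Stack: [28]
STORE_FAST s → s=28. Stack: []
LOAD_CONST → push 0. Stack: [0]
STORE_FAST m → m=0. Stack: []
LOAD_FAST s → push 28. Stack: [28]
LOAD_CONST → push 5. Stack: [28, 5]
BINARY_OP - → 28 - 5 = 23. Stack: [23]
STORE_FAST n → n=23. Stack: []
LOAD_FAST n → push 23. Stack: [23]
RETURN_VALUE → return 23.

23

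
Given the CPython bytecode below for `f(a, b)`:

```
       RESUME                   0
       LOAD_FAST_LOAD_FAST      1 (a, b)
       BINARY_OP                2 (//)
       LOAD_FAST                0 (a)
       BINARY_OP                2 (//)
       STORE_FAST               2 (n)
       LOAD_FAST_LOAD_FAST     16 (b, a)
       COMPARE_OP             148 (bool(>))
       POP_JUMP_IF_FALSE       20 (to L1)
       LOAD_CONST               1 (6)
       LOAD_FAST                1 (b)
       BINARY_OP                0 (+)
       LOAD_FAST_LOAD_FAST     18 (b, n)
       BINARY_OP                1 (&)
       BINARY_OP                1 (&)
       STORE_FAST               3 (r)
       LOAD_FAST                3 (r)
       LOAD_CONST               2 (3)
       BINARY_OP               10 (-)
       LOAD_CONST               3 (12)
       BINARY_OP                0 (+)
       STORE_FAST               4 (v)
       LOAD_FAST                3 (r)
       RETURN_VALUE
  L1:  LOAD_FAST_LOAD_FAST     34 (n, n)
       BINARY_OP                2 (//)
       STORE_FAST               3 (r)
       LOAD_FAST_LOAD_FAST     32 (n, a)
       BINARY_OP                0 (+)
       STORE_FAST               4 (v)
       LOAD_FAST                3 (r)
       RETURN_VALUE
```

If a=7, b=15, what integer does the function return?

0

LOAD_FAST_LOAD_FAST a,b → push 7,15. Stack: [7, 15]
BINARY_OP // → 7 // 15 = 0. Stack: [0]
LOAD_FAST a → push 7. Stack: [0, 7]
BINARY_OP // → 0 // 7 = 0. Stack: [0]
STORE_FAST n → n=0. Stack: []
LOAD_FAST_LOAD_FAST b,a → push 15,7. Stack: [15, 7]
COMPARE_OP bool(>) → 15 vs 7 = True. Stack: [True]
POP_JUMP_IF_FALSE → pop True; no jump. Stack: []
LOAD_CONST → push 6. Stack: [6]
LOAD_FAST b → push 15. Stack: [6, 15]
BINARY_OP + → 6 + 15 = 21. Stack: [21]
LOAD_FAST_LOAD_FAST b,n → push 15,0. Stack: [21, 15, 0]
BINARY_OP & → 15 & 0 = 0. Stack: [21, 0]
BINARY_OP & → 21 & 0 = 0. Stack: [0]
STORE_FAST r → r=0. Stack: []
LOAD_FAST r → push 0. Stack: [0]
LOAD_CONST → push 3. Stack: [0, 3]
BINARY_OP - → 0 - 3 = -3. Stack: [-3]
LOAD_CONST → push 12. Stack: [-3, 12]
BINARY_OP + → -3 + 12 = 9. Stack: [9]
STORE_FAST v → v=9. Stack: []
LOAD_FAST r → push 0. Stack: [0]
RETURN_VALUE → return 0.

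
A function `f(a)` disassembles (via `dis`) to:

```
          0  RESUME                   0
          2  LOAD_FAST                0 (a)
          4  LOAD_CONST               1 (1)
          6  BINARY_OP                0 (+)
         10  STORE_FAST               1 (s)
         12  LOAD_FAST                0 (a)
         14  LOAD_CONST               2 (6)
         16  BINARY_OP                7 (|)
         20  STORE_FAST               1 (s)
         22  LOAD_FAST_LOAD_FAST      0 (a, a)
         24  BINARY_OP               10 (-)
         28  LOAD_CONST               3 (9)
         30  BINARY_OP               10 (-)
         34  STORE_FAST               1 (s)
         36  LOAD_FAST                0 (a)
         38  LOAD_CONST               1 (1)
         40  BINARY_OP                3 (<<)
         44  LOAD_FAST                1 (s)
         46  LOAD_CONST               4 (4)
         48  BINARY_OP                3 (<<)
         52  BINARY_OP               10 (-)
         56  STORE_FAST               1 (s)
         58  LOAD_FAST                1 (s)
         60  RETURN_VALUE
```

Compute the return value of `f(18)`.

180

LOAD_FAST a → push 18. Stack: [18]
LOAD_CONST → push 1. Stack: [18, 1]
BINARY_OP + → 18 + 1 = 19. Stack: [19]
STORE_FAST s → s=19. Stack: []
LOAD_FAST a → push 18. Stack: [18]
LOAD_CONST → push 6. Stack: [18, 6]
BINARY_OP | → 18 | 6 = 22. Stack: [22]
STORE_FAST s → s=22. Stack: []
LOAD_FAST_LOAD_FAST a,a → push 18,18. Stack: [18, 18]
BINARY_OP - → 18 - 18 = 0. Stack: [0]
LOAD_CONST → push 9. Stack: [0, 9]
BINARY_OP - → 0 - 9 = -9. Stack: [-9]
STORE_FAST s → s=-9. Stack: []
LOAD_FAST a → push 18. Stack: [18]
LOAD_CONST → push 1. Stack: [18, 1]
BINARY_OP << → 18 << 1 = 36. Stack: [36]
LOAD_FAST s → push -9. Stack: [36, -9]
LOAD_CONST → push 4. Stack: [36, -9, 4]
BINARY_OP << → -9 << 4 = -144. Stack: [36, -144]
BINARY_OP - → 36 - -144 = 180. Stack: [180]
STORE_FAST s → s=180. Stack: []
LOAD_FAST s → push 180. Stack: [180]
RETURN_VALUE → return 180.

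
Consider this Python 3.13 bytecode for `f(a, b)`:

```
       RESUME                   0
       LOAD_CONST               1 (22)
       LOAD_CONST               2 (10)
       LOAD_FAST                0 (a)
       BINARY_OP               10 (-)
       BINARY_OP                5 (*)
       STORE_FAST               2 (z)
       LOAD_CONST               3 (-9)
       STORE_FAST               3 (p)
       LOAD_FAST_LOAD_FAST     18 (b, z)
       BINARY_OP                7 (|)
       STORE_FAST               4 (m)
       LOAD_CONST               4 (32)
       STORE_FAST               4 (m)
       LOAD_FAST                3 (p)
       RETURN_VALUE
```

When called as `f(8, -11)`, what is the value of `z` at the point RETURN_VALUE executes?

44

LOAD_CONST → push 22. Stack: [22]
LOAD_CONST → push 10. Stack: [22, 10]
LOAD_FAST a → push 8. Stack: [22, 10, 8]
BINARY_OP - → 10 - 8 = 2. Stack: [22, 2]
BINARY_OP * → 22 * 2 = 44. Stack: [44]
STORE_FAST z → z=44. Stack: []
LOAD_CONST → push -9. Stack: [-9]
STORE_FAST p → p=-9. Stack: []
LOAD_FAST_LOAD_FAST b,z → push -11,44. Stack: [-11, 44]
BINARY_OP | → -11 | 44 = -3. Stack: [-3]
STORE_FAST m → m=-3. Stack: []
LOAD_CONST → push 32. Stack: [32]
STORE_FAST m → m=32. Stack: []
LOAD_FAST p → push -9. Stack: [-9]
RETURN_VALUE → return -9.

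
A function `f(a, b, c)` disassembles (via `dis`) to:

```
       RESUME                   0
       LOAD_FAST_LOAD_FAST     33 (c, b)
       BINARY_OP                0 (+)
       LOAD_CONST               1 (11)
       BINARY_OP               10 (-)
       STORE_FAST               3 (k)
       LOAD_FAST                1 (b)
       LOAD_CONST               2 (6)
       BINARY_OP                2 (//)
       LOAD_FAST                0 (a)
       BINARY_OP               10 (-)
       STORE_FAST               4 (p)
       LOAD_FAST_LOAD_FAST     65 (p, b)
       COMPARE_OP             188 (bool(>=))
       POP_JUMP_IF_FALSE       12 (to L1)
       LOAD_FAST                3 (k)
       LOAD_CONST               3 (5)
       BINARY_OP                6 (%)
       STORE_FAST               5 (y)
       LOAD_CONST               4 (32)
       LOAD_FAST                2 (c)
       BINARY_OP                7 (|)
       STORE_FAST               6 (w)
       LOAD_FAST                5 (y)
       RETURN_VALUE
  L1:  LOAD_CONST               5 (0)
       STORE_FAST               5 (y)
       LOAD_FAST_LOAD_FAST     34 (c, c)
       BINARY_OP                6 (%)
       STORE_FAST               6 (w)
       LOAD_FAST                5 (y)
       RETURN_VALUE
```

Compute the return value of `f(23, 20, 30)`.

0

LOAD_FAST_LOAD_FAST c,b → push 30,20. Stack: [30, 20]
BINARY_OP + → 30 + 20 = 50. Stack: [50]
LOAD_CONST → push 11. Stack: [50, 11]
BINARY_OP - → 50 - 11 = 39. Stack: [39]
STORE_FAST k → k=39. Stack: []
LOAD_FAST b → push 20. Stack: [20]
LOAD_CONST → push 6. Stack: [20, 6]
BINARY_OP // → 20 // 6 = 3. Stack: [3]
LOAD_FAST a → push 23. Stack: [3, 23]
BINARY_OP - → 3 - 23 = -20. Stack: [-20]
STORE_FAST p → p=-20. Stack: []
LOAD_FAST_LOAD_FAST p,b → push -20,20. Stack: [-20, 20]
COMPARE_OP bool(>=) → -20 vs 20 = False. Stack: [False]
POP_JUMP_IF_FALSE → pop False; jump. Stack: []
LOAD_CONST → push 0. Stack: [0]
STORE_FAST y → y=0. Stack: []
LOAD_FAST_LOAD_FAST c,c → push 30,30. Stack: [30, 30]
BINARY_OP % → 30 % 30 = 0. Stack: [0]
STORE_FAST w → w=0. Stack: []
LOAD_FAST y → push 0. Stack: [0]
RETURN_VALUE → return 0.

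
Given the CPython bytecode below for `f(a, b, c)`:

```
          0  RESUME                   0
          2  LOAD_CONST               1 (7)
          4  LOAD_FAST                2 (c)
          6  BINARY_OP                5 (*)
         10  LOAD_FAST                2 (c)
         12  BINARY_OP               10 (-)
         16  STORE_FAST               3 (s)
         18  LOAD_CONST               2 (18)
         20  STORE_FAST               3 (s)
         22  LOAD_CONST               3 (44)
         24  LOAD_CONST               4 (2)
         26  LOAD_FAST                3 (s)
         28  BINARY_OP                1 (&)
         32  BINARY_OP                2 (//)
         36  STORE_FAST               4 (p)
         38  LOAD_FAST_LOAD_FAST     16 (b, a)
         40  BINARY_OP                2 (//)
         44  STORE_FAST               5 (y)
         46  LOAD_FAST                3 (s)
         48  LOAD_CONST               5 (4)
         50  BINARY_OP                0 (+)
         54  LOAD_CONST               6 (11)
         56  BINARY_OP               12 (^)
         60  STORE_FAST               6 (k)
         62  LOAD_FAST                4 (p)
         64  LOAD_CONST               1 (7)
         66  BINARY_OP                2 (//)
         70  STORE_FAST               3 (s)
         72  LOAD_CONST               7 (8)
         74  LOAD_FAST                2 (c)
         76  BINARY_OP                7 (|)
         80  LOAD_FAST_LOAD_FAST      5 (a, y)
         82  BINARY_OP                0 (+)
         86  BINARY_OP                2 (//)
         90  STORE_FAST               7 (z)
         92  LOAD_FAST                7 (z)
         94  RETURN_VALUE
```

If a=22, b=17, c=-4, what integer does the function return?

LOAD_CONST → push 7. Stack: [7]
LOAD_FAST c → push -4. Stack: [7, -4]
BINARY_OP * → 7 * -4 = -28. Stack: [-28]
LOAD_FAST c → push -4. Stack: [-28, -4]
BINARY_OP - → -28 - -4 = -24. Stack: [-24]
STORE_FAST s → s=-24. Stack: []
LOAD_CONST → push 18. Stack: [18]
STORE_FAST s → s=18. Stack: []
LOAD_CONST → push 44. Stack: [44]
LOAD_CONST → push 2. Stack: [44, 2]
LOAD_FAST s → push 18. Stack: [44, 2, 18]
BINARY_OP & → 2 & 18 = 2. Stack: [44, 2]
BINARY_OP // → 44 // 2 = 22. Stack: [22]
STORE_FAST p → p=22. Stack: []
LOAD_FAST_LOAD_FAST b,a → push 17,22. Stack: [17, 22]
BINARY_OP // → 17 // 22 = 0. Stack: [0]
STORE_FAST y → y=0. Stack: []
LOAD_FAST s → push 18. Stack: [18]
LOAD_CONST → push 4. Stack: [18, 4]
BINARY_OP + → 18 + 4 = 22. Stack: [22]
LOAD_CONST → push 11. Stack: [22, 11]
BINARY_OP ^ → 22 ^ 11 = 29. Stack: [29]
STORE_FAST k → k=29. Stack: []
LOAD_FAST p → push 22. Stack: [22]
LOAD_CONST → push 7. Stack: [22, 7]
BINARY_OP // → 22 // 7 = 3. Stack: [3]
STORE_FAST s → s=3. Stack: []
LOAD_CONST → push 8. Stack: [8]
LOAD_FAST c → push -4. Stack: [8, -4]
BINARY_OP | → 8 | -4 = -4. Stack: [-4]
LOAD_FAST_LOAD_FAST a,y → push 22,0. Stack: [-4, 22, 0]
BINARY_OP + → 22 + 0 = 22. Stack: [-4, 22]
BINARY_OP // → -4 // 22 = -1. Stack: [-1]
STORE_FAST z → z=-1. Stack: []
LOAD_FAST z → push -1. Stack: [-1]
RETURN_VALUE → return -1.

-1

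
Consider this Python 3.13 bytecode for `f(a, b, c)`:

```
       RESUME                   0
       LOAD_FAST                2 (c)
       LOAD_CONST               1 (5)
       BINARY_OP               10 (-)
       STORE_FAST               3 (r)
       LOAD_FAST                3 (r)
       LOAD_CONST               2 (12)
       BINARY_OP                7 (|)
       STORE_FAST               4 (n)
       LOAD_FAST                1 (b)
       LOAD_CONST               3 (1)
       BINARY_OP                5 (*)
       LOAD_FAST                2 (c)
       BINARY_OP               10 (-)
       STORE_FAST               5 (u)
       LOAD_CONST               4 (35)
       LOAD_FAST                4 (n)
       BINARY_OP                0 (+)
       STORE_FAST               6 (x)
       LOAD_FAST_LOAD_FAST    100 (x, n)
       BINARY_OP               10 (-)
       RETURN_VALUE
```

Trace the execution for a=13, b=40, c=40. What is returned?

35

LOAD_FAST c → push 40. Stack: [40]
LOAD_CONST → push 5. Stack: [40, 5]
BINARY_OP - → 40 - 5 = 35. Stack: [35]
STORE_FAST r → r=35. Stack: []
LOAD_FAST r → push 35. Stack: [35]
LOAD_CONST → push 12. Stack: [35, 12]
BINARY_OP | → 35 | 12 = 47. Stack: [47]
STORE_FAST n → n=47. Stack: []
LOAD_FAST b → push 40. Stack: [40]
LOAD_CONST → push 1. Stack: [40, 1]
BINARY_OP * → 40 * 1 = 40. Stack: [40]
LOAD_FAST c → push 40. Stack: [40, 40]
BINARY_OP - → 40 - 40 = 0. Stack: [0]
STORE_FAST u → u=0. Stack: []
LOAD_CONST → push 35. Stack: [35]
LOAD_FAST n → push 47. Stack: [35, 47]
BINARY_OP + → 35 + 47 = 82. Stack: [82]
STORE_FAST x → x=82. Stack: []
LOAD_FAST_LOAD_FAST x,n → push 82,47. Stack: [82, 47]
BINARY_OP - → 82 - 47 = 35. Stack: [35]
RETURN_VALUE → return 35.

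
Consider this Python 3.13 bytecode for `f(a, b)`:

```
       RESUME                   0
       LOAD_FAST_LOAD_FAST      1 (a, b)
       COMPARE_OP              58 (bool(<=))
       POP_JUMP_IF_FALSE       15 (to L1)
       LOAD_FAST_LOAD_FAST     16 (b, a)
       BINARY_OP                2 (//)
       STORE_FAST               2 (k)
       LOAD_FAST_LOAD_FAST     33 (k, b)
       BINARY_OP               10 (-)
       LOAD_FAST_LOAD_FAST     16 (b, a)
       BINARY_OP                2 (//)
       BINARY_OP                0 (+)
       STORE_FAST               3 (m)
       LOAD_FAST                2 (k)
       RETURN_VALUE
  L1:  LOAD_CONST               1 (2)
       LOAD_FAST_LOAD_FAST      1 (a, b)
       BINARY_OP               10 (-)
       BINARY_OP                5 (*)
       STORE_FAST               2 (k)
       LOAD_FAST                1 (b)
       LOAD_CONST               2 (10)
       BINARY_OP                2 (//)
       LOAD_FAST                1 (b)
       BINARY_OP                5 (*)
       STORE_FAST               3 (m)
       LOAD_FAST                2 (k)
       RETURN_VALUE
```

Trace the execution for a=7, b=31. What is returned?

4

LOAD_FAST_LOAD_FAST a,b → push 7,31. Stack: [7, 31]
COMPARE_OP bool(<=) → 7 vs 31 = True. Stack: [True]
POP_JUMP_IF_FALSE → pop True; no jump. Stack: []
LOAD_FAST_LOAD_FAST b,a → push 31,7. Stack: [31, 7]
BINARY_OP // → 31 // 7 = 4. Stack: [4]
STORE_FAST k → k=4. Stack: []
LOAD_FAST_LOAD_FAST k,b → push 4,31. Stack: [4, 31]
BINARY_OP - → 4 - 31 = -27. Stack: [-27]
LOAD_FAST_LOAD_FAST b,a → push 31,7. Stack: [-27, 31, 7]
BINARY_OP // → 31 // 7 = 4. Stack: [-27, 4]
BINARY_OP + → -27 + 4 = -23. Stack: [-23]
STORE_FAST m → m=-23. Stack: []
LOAD_FAST k → push 4. Stack: [4]
RETURN_VALUE → return 4.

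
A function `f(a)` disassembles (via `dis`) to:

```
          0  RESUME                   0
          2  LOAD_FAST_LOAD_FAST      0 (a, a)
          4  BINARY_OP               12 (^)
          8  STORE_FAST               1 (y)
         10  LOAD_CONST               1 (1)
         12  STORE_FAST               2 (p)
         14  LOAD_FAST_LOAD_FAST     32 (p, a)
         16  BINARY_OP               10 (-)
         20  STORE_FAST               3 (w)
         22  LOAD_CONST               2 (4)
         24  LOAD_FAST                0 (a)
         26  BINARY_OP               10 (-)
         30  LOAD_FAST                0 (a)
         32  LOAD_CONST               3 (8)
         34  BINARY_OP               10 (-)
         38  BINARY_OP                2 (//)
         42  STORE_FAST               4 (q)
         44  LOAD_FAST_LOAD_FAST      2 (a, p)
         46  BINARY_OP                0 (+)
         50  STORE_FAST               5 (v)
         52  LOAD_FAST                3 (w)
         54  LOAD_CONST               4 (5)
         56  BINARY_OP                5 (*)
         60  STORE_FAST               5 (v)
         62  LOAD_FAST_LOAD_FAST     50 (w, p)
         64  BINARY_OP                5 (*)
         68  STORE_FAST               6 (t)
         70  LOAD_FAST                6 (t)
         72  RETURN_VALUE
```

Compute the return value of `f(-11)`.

12

LOAD_FAST_LOAD_FAST a,a → push -11,-11. Stack: [-11, -11]
BINARY_OP ^ → -11 ^ -11 = 0. Stack: [0]
STORE_FAST y → y=0. Stack: []
LOAD_CONST → push 1. Stack: [1]
STORE_FAST p → p=1. Stack: []
LOAD_FAST_LOAD_FAST p,a → push 1,-11. Stack: [1, -11]
BINARY_OP - → 1 - -11 = 12. Stack: [12]
STORE_FAST w → w=12. Stack: []
LOAD_CONST → push 4. Stack: [4]
LOAD_FAST a → push -11. Stack: [4, -11]
BINARY_OP - → 4 - -11 = 15. Stack: [15]
LOAD_FAST a → push -11. Stack: [15, -11]
LOAD_CONST → push 8. Stack: [15, -11, 8]
BINARY_OP - → -11 - 8 = -19. Stack: [15, -19]
BINARY_OP // → 15 // -19 = -1. Stack: [-1]
STORE_FAST q → q=-1. Stack: []
LOAD_FAST_LOAD_FAST a,p → push -11,1. Stack: [-11, 1]
BINARY_OP + → -11 + 1 = -10. Stack: [-10]
STORE_FAST v → v=-10. Stack: []
LOAD_FAST w → push 12. Stack: [12]
LOAD_CONST → push 5. Stack: [12, 5]
BINARY_OP * → 12 * 5 = 60. Stack: [60]
STORE_FAST v → v=60. Stack: []
LOAD_FAST_LOAD_FAST w,p → push 12,1. Stack: [12, 1]
BINARY_OP * → 12 * 1 = 12. Stack: [12]
STORE_FAST t → t=12. Stack: []
LOAD_FAST t → push 12. Stack: [12]
RETURN_VALUE → return 12.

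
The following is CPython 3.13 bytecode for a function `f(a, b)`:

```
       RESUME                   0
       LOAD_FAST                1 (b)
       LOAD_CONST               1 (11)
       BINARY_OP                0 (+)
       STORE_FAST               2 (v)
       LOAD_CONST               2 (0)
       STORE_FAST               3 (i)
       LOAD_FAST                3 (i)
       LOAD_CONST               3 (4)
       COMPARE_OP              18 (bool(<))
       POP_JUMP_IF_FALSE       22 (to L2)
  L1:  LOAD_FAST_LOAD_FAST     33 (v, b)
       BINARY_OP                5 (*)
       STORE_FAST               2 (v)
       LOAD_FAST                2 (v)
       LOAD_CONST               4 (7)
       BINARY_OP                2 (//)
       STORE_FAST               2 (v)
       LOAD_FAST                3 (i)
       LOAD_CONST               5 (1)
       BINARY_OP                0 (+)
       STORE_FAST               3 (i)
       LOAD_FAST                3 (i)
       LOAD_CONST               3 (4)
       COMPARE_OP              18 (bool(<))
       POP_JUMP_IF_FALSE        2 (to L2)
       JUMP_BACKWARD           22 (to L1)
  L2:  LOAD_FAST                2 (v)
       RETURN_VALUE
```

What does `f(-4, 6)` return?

8

LOAD_FAST b → push 6
LOAD_CONST → push 11
BINARY_OP + → 6 + 11 = 17
STORE_FAST v → v=17
LOAD_CONST → push 0
STORE_FAST i → i=0
LOAD_FAST i → push 0
LOAD_CONST → push 4
COMPARE_OP bool(<) → 0 vs 4 = True
POP_JUMP_IF_FALSE → pop True; no jump
LOAD_FAST_LOAD_FAST v,b → push 17,6
BINARY_OP * → 17 * 6 = 102
STORE_FAST v → v=102
LOAD_FAST v → push 102
LOAD_CONST → push 7
BINARY_OP // → 102 // 7 = 14
STORE_FAST v → v=14
LOAD_FAST i → push 0
LOAD_CONST → push 1
BINARY_OP + → 0 + 1 = 1
STORE_FAST i → i=1
LOAD_FAST i → push 1
LOAD_CONST → push 4
COMPARE_OP bool(<) → 1 vs 4 = True
POP_JUMP_IF_FALSE → pop True; no jump
LOAD_FAST_LOAD_FAST v,b → push 14,6
BINARY_OP * → 14 * 6 = 84
STORE_FAST v → v=84
LOAD_FAST v → push 84
LOAD_CONST → push 7
BINARY_OP // → 84 // 7 = 12
STORE_FAST v → v=12
LOAD_FAST i → push 1
LOAD_CONST → push 1
BINARY_OP + → 1 + 1 = 2
STORE_FAST i → i=2
LOAD_FAST i → push 2
LOAD_CONST → push 4
COMPARE_OP bool(<) → 2 vs 4 = True
POP_JUMP_IF_FALSE → pop True; no jump
LOAD_FAST_LOAD_FAST v,b → push 12,6
BINARY_OP * → 12 * 6 = 72
STORE_FAST v → v=72
LOAD_FAST v → push 72
LOAD_CONST → push 7
BINARY_OP // → 72 // 7 = 10
STORE_FAST v → v=10
LOAD_FAST i → push 2
LOAD_CONST → push 1
BINARY_OP + → 2 + 1 = 3
STORE_FAST i → i=3
LOAD_FAST i → push 3
LOAD_CONST → push 4
COMPARE_OP bool(<) → 3 vs 4 = True
POP_JUMP_IF_FALSE → pop True; no jump
LOAD_FAST_LOAD_FAST v,b → push 10,6
BINARY_OP * → 10 * 6 = 60
STORE_FAST v → v=60
LOAD_FAST v → push 60
LOAD_CONST → push 7
BINARY_OP // → 60 // 7 = 8
STORE_FAST v → v=8
LOAD_FAST i → push 3
LOAD_CONST → push 1
BINARY_OP + → 3 + 1 = 4
STORE_FAST i → i=4
LOAD_FAST i → push 4
LOAD_CONST → push 4
COMPARE_OP bool(<) → 4 vs 4 = False
POP_JUMP_IF_FALSE → pop False; jump
LOAD_FAST v → push 8
RETURN_VALUE → return 8.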